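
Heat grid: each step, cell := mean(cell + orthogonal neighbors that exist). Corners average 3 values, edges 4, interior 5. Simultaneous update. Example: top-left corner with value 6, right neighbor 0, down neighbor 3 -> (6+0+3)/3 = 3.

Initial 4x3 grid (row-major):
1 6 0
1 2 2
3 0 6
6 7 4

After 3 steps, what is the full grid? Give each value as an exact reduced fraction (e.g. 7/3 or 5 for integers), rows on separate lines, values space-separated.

Answer: 2501/1080 34561/14400 5407/2160
18463/7200 1933/750 5047/1800
22883/7200 1727/500 12329/3600
4333/1080 19387/4800 9151/2160

Derivation:
After step 1:
  8/3 9/4 8/3
  7/4 11/5 5/2
  5/2 18/5 3
  16/3 17/4 17/3
After step 2:
  20/9 587/240 89/36
  547/240 123/50 311/120
  791/240 311/100 443/120
  145/36 377/80 155/36
After step 3:
  2501/1080 34561/14400 5407/2160
  18463/7200 1933/750 5047/1800
  22883/7200 1727/500 12329/3600
  4333/1080 19387/4800 9151/2160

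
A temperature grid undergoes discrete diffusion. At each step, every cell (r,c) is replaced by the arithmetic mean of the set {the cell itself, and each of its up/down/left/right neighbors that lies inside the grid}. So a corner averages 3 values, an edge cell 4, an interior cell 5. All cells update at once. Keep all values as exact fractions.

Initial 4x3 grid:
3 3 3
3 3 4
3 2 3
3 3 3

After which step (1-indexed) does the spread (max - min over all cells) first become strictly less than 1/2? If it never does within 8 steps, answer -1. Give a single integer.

Answer: 2

Derivation:
Step 1: max=10/3, min=11/4, spread=7/12
Step 2: max=115/36, min=17/6, spread=13/36
  -> spread < 1/2 first at step 2
Step 3: max=1357/432, min=1033/360, spread=587/2160
Step 4: max=200963/64800, min=124177/43200, spread=5879/25920
Step 5: max=1492649/486000, min=7506293/2592000, spread=272701/1555200
Step 6: max=355977349/116640000, min=452462107/155520000, spread=2660923/18662400
Step 7: max=21247324991/6998400000, min=27274521713/9331200000, spread=126629393/1119744000
Step 8: max=1270075212769/419904000000, min=1642110750067/559872000000, spread=1231748807/13436928000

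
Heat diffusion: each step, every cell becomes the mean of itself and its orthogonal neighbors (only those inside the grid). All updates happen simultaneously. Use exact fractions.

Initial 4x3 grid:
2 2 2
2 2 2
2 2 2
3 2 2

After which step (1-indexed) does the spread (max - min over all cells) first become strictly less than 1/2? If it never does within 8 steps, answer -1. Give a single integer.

Answer: 1

Derivation:
Step 1: max=7/3, min=2, spread=1/3
  -> spread < 1/2 first at step 1
Step 2: max=41/18, min=2, spread=5/18
Step 3: max=473/216, min=2, spread=41/216
Step 4: max=56057/25920, min=2, spread=4217/25920
Step 5: max=3319549/1555200, min=14479/7200, spread=38417/311040
Step 6: max=197824211/93312000, min=290597/144000, spread=1903471/18662400
Step 7: max=11798429089/5598720000, min=8755759/4320000, spread=18038617/223948800
Step 8: max=705114582851/335923200000, min=790526759/388800000, spread=883978523/13436928000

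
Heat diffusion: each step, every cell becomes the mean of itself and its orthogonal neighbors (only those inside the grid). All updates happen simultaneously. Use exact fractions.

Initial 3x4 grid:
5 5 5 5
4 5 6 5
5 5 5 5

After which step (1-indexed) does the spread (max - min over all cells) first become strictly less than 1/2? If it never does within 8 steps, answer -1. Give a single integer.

Step 1: max=21/4, min=14/3, spread=7/12
Step 2: max=519/100, min=229/48, spread=503/1200
  -> spread < 1/2 first at step 2
Step 3: max=24763/4800, min=69739/14400, spread=91/288
Step 4: max=221783/43200, min=4218161/864000, spread=217499/864000
Step 5: max=88526803/17280000, min=254460259/51840000, spread=222403/1036800
Step 6: max=5293943177/1036800000, min=15337361081/3110400000, spread=10889369/62208000
Step 7: max=316891730443/62208000000, min=923145175579/186624000000, spread=110120063/746496000
Step 8: max=18968497732337/3732480000000, min=55539829497761/11197440000000, spread=5462654797/44789760000

Answer: 2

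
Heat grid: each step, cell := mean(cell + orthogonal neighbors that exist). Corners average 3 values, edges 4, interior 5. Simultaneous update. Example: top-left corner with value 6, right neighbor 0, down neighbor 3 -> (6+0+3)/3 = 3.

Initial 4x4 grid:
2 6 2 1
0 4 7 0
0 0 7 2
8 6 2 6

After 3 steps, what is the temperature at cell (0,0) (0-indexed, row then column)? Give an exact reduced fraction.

Step 1: cell (0,0) = 8/3
Step 2: cell (0,0) = 23/9
Step 3: cell (0,0) = 1501/540
Full grid after step 3:
  1501/540 11009/3600 751/240 45/16
  9899/3600 4717/1500 6639/2000 1453/480
  10907/3600 21193/6000 10873/3000 5119/1440
  7759/2160 27379/7200 1187/288 4123/1080

Answer: 1501/540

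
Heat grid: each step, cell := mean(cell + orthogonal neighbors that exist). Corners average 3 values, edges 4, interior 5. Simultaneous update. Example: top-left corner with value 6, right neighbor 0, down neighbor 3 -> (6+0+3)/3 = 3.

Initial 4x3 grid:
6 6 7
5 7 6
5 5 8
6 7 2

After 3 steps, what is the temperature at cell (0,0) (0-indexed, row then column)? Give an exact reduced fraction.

Step 1: cell (0,0) = 17/3
Step 2: cell (0,0) = 215/36
Step 3: cell (0,0) = 6359/1080
Full grid after step 3:
  6359/1080 14969/2400 13523/2160
  5339/900 11847/2000 45137/7200
  6727/1200 35431/6000 41437/7200
  511/90 9913/1800 12349/2160

Answer: 6359/1080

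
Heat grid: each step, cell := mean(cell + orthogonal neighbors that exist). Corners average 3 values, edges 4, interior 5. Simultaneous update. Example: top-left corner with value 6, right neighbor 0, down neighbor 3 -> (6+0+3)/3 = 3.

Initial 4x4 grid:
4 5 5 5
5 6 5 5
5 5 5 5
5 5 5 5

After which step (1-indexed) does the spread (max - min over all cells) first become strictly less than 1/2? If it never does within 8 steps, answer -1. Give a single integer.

Step 1: max=26/5, min=14/3, spread=8/15
Step 2: max=128/25, min=44/9, spread=52/225
  -> spread < 1/2 first at step 2
Step 3: max=1269/250, min=667/135, spread=913/6750
Step 4: max=5053/1000, min=80749/16200, spread=1387/20250
Step 5: max=1134797/225000, min=2428621/486000, spread=563513/12150000
Step 6: max=22680091/4500000, min=73042843/14580000, spread=1377037/45562500
Step 7: max=543945631/108000000, min=2193467293/437400000, spread=190250251/8748000000
Step 8: max=2447379343/486000000, min=65865998599/13122000000, spread=106621831/6561000000

Answer: 2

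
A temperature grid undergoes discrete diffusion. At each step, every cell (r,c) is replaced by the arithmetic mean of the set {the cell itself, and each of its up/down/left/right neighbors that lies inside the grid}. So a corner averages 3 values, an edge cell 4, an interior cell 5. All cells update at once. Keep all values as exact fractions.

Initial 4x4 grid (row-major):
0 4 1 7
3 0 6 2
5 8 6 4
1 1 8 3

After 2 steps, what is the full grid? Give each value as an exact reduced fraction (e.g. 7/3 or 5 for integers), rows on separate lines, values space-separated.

After step 1:
  7/3 5/4 9/2 10/3
  2 21/5 3 19/4
  17/4 4 32/5 15/4
  7/3 9/2 9/2 5
After step 2:
  67/36 737/240 145/48 151/36
  767/240 289/100 457/100 89/24
  151/48 467/100 433/100 199/40
  133/36 23/6 51/10 53/12

Answer: 67/36 737/240 145/48 151/36
767/240 289/100 457/100 89/24
151/48 467/100 433/100 199/40
133/36 23/6 51/10 53/12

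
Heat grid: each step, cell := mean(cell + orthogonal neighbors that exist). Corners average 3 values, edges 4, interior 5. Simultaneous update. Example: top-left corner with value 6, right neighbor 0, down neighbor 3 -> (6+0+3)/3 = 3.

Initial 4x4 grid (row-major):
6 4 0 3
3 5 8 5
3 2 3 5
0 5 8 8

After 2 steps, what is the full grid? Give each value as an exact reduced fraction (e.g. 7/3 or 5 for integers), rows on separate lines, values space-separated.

After step 1:
  13/3 15/4 15/4 8/3
  17/4 22/5 21/5 21/4
  2 18/5 26/5 21/4
  8/3 15/4 6 7
After step 2:
  37/9 487/120 431/120 35/9
  899/240 101/25 114/25 521/120
  751/240 379/100 97/20 227/40
  101/36 961/240 439/80 73/12

Answer: 37/9 487/120 431/120 35/9
899/240 101/25 114/25 521/120
751/240 379/100 97/20 227/40
101/36 961/240 439/80 73/12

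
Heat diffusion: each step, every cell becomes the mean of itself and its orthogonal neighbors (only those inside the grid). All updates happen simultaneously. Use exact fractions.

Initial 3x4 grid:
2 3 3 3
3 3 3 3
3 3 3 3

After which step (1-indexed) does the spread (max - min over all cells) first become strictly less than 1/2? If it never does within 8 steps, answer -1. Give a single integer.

Step 1: max=3, min=8/3, spread=1/3
  -> spread < 1/2 first at step 1
Step 2: max=3, min=49/18, spread=5/18
Step 3: max=3, min=607/216, spread=41/216
Step 4: max=3, min=73543/25920, spread=4217/25920
Step 5: max=21521/7200, min=4456451/1555200, spread=38417/311040
Step 6: max=429403/144000, min=268735789/93312000, spread=1903471/18662400
Step 7: max=12844241/4320000, min=16195170911/5598720000, spread=18038617/223948800
Step 8: max=1153473241/388800000, min=974501417149/335923200000, spread=883978523/13436928000

Answer: 1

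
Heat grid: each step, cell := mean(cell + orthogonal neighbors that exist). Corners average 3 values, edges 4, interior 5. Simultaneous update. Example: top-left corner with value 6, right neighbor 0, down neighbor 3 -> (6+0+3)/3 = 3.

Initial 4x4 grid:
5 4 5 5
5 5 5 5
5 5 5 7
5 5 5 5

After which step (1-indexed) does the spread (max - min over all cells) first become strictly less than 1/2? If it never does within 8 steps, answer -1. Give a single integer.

Answer: 4

Derivation:
Step 1: max=17/3, min=14/3, spread=1
Step 2: max=331/60, min=569/120, spread=31/40
Step 3: max=2911/540, min=5189/1080, spread=211/360
Step 4: max=86041/16200, min=156959/32400, spread=5041/10800
  -> spread < 1/2 first at step 4
Step 5: max=2564377/486000, min=4738421/972000, spread=130111/324000
Step 6: max=38174537/7290000, min=28586161/5832000, spread=3255781/9720000
Step 7: max=2278357021/437400000, min=4309632989/874800000, spread=82360351/291600000
Step 8: max=17005736839/3280500000, min=129822161249/26244000000, spread=2074577821/8748000000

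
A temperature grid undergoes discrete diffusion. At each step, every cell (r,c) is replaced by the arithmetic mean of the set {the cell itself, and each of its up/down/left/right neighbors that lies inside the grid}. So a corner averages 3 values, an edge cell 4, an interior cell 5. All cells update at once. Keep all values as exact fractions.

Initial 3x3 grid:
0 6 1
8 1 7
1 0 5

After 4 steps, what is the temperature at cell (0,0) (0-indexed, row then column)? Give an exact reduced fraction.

Answer: 212359/64800

Derivation:
Step 1: cell (0,0) = 14/3
Step 2: cell (0,0) = 55/18
Step 3: cell (0,0) = 3827/1080
Step 4: cell (0,0) = 212359/64800
Full grid after step 4:
  212359/64800 384307/108000 226459/64800
  1426853/432000 1160647/360000 1539353/432000
  4803/1600 942527/288000 140681/43200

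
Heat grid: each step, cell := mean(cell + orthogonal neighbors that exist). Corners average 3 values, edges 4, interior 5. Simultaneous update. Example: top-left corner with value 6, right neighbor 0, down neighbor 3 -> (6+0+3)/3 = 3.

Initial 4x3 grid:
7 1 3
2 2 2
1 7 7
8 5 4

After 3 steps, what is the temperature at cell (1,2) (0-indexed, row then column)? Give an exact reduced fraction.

Answer: 1419/400

Derivation:
Step 1: cell (1,2) = 7/2
Step 2: cell (1,2) = 133/40
Step 3: cell (1,2) = 1419/400
Full grid after step 3:
  6803/2160 44449/14400 727/240
  12721/3600 21011/6000 1419/400
  15431/3600 2173/500 16081/3600
  5147/1080 1007/200 5437/1080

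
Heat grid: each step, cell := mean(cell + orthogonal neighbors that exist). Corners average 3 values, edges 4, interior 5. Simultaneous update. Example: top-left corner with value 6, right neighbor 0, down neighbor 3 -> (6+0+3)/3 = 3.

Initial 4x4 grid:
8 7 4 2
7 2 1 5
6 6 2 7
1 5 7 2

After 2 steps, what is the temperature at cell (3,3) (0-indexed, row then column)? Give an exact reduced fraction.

Answer: 40/9

Derivation:
Step 1: cell (3,3) = 16/3
Step 2: cell (3,3) = 40/9
Full grid after step 2:
  55/9 1241/240 913/240 131/36
  1361/240 113/25 77/20 853/240
  379/80 463/100 98/25 1061/240
  55/12 339/80 1121/240 40/9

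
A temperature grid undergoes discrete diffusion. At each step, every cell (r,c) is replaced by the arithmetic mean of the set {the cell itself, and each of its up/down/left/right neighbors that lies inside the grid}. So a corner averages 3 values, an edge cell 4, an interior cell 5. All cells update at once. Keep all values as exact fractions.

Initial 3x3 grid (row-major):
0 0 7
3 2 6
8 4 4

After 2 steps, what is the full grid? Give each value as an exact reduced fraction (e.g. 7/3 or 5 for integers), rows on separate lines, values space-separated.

Answer: 13/6 127/48 34/9
49/16 71/20 67/16
17/4 103/24 167/36

Derivation:
After step 1:
  1 9/4 13/3
  13/4 3 19/4
  5 9/2 14/3
After step 2:
  13/6 127/48 34/9
  49/16 71/20 67/16
  17/4 103/24 167/36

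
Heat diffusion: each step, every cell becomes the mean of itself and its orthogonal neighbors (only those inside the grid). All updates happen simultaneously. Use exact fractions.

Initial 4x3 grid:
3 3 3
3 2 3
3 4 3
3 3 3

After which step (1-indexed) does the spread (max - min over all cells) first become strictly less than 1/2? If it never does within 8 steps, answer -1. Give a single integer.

Answer: 2

Derivation:
Step 1: max=13/4, min=11/4, spread=1/2
Step 2: max=19/6, min=17/6, spread=1/3
  -> spread < 1/2 first at step 2
Step 3: max=3011/960, min=2749/960, spread=131/480
Step 4: max=26761/8640, min=25079/8640, spread=841/4320
Step 5: max=2130463/691200, min=2016737/691200, spread=56863/345600
Step 6: max=19048793/6220800, min=18276007/6220800, spread=386393/3110400
Step 7: max=1519787339/497664000, min=1466196661/497664000, spread=26795339/248832000
Step 8: max=18169955069/5971968000, min=17661852931/5971968000, spread=254051069/2985984000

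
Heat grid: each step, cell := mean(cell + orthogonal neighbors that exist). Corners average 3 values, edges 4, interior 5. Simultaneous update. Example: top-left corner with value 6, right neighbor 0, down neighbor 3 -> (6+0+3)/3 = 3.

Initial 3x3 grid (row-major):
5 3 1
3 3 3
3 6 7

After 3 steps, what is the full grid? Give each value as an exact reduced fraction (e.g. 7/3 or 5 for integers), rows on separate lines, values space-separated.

Answer: 3683/1080 1973/600 3523/1080
26701/7200 22349/6000 26701/7200
2927/720 60127/14400 9101/2160

Derivation:
After step 1:
  11/3 3 7/3
  7/2 18/5 7/2
  4 19/4 16/3
After step 2:
  61/18 63/20 53/18
  443/120 367/100 443/120
  49/12 1061/240 163/36
After step 3:
  3683/1080 1973/600 3523/1080
  26701/7200 22349/6000 26701/7200
  2927/720 60127/14400 9101/2160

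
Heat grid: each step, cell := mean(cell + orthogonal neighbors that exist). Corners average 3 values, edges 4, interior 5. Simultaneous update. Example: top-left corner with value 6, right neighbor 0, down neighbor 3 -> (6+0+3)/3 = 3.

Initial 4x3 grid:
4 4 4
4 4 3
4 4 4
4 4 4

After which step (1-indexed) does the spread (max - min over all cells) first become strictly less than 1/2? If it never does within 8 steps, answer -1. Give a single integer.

Answer: 1

Derivation:
Step 1: max=4, min=11/3, spread=1/3
  -> spread < 1/2 first at step 1
Step 2: max=4, min=449/120, spread=31/120
Step 3: max=4, min=4109/1080, spread=211/1080
Step 4: max=7153/1800, min=415103/108000, spread=14077/108000
Step 5: max=428317/108000, min=3747593/972000, spread=5363/48600
Step 6: max=237131/60000, min=112899191/29160000, spread=93859/1166400
Step 7: max=383463533/97200000, min=6788125519/1749600000, spread=4568723/69984000
Step 8: max=11482381111/2916000000, min=408123564371/104976000000, spread=8387449/167961600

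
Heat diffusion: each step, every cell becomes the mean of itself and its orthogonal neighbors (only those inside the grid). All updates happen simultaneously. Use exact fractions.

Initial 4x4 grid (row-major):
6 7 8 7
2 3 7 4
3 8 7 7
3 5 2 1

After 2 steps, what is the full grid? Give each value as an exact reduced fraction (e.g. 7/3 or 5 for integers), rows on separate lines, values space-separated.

Answer: 29/6 473/80 1523/240 119/18
179/40 259/50 309/50 347/60
491/120 253/50 257/50 77/15
73/18 1027/240 1067/240 71/18

Derivation:
After step 1:
  5 6 29/4 19/3
  7/2 27/5 29/5 25/4
  4 26/5 31/5 19/4
  11/3 9/2 15/4 10/3
After step 2:
  29/6 473/80 1523/240 119/18
  179/40 259/50 309/50 347/60
  491/120 253/50 257/50 77/15
  73/18 1027/240 1067/240 71/18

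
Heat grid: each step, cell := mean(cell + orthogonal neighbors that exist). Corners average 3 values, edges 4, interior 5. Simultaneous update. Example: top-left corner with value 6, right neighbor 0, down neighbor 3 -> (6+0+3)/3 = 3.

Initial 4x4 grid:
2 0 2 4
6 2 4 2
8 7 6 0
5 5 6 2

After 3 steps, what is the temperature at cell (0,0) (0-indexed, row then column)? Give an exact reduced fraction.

Answer: 1777/540

Derivation:
Step 1: cell (0,0) = 8/3
Step 2: cell (0,0) = 26/9
Step 3: cell (0,0) = 1777/540
Full grid after step 3:
  1777/540 10523/3600 9863/3600 1393/540
  14963/3600 2891/750 2453/750 10493/3600
  427/80 971/200 97/24 11897/3600
  2071/360 213/40 7831/1800 3893/1080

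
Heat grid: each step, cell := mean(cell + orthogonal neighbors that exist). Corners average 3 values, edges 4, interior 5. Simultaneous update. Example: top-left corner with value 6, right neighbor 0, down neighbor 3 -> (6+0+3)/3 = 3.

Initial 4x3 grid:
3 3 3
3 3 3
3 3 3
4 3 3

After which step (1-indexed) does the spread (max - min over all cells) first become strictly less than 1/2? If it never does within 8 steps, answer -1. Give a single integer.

Step 1: max=10/3, min=3, spread=1/3
  -> spread < 1/2 first at step 1
Step 2: max=59/18, min=3, spread=5/18
Step 3: max=689/216, min=3, spread=41/216
Step 4: max=81977/25920, min=3, spread=4217/25920
Step 5: max=4874749/1555200, min=21679/7200, spread=38417/311040
Step 6: max=291136211/93312000, min=434597/144000, spread=1903471/18662400
Step 7: max=17397149089/5598720000, min=13075759/4320000, spread=18038617/223948800
Step 8: max=1041037782851/335923200000, min=1179326759/388800000, spread=883978523/13436928000

Answer: 1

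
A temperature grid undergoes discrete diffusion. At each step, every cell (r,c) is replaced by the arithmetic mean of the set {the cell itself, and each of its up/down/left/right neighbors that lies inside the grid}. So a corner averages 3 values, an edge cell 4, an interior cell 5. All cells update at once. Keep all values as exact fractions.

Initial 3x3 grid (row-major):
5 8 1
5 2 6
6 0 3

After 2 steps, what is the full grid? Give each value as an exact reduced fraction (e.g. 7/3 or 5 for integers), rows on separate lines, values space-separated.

After step 1:
  6 4 5
  9/2 21/5 3
  11/3 11/4 3
After step 2:
  29/6 24/5 4
  551/120 369/100 19/5
  131/36 817/240 35/12

Answer: 29/6 24/5 4
551/120 369/100 19/5
131/36 817/240 35/12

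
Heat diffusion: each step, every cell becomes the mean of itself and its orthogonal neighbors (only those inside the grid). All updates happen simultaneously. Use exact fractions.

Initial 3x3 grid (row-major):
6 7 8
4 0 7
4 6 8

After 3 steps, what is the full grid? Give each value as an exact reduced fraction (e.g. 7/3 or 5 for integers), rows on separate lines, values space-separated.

Answer: 10963/2160 25727/4800 3257/540
33203/7200 7993/1500 82231/14400
1271/270 35953/7200 459/80

Derivation:
After step 1:
  17/3 21/4 22/3
  7/2 24/5 23/4
  14/3 9/2 7
After step 2:
  173/36 461/80 55/9
  559/120 119/25 1493/240
  38/9 629/120 23/4
After step 3:
  10963/2160 25727/4800 3257/540
  33203/7200 7993/1500 82231/14400
  1271/270 35953/7200 459/80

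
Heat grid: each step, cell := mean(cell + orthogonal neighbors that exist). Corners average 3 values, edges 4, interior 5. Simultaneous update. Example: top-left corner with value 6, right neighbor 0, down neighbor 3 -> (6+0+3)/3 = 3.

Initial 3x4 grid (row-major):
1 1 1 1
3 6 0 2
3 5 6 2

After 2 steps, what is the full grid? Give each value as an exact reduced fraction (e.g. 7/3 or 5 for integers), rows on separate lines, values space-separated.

Answer: 43/18 23/12 11/6 10/9
139/48 33/10 9/4 107/48
143/36 179/48 175/48 47/18

Derivation:
After step 1:
  5/3 9/4 3/4 4/3
  13/4 3 3 5/4
  11/3 5 13/4 10/3
After step 2:
  43/18 23/12 11/6 10/9
  139/48 33/10 9/4 107/48
  143/36 179/48 175/48 47/18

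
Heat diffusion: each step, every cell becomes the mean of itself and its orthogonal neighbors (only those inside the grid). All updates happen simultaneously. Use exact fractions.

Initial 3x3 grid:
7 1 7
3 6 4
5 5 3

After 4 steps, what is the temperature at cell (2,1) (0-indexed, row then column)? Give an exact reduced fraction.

Answer: 3820517/864000

Derivation:
Step 1: cell (2,1) = 19/4
Step 2: cell (2,1) = 1013/240
Step 3: cell (2,1) = 66211/14400
Step 4: cell (2,1) = 3820517/864000
Full grid after step 4:
  294763/64800 3826267/864000 195517/43200
  426863/96000 546643/120000 158683/36000
  18443/4050 3820517/864000 64889/14400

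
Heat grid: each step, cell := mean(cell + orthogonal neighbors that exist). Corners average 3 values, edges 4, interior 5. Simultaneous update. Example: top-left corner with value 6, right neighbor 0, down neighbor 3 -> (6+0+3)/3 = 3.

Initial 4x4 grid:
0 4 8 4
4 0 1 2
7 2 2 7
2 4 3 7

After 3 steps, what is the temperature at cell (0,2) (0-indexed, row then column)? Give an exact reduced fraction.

Answer: 25033/7200

Derivation:
Step 1: cell (0,2) = 17/4
Step 2: cell (0,2) = 871/240
Step 3: cell (0,2) = 25033/7200
Full grid after step 3:
  6247/2160 21913/7200 25033/7200 8341/2160
  5317/1800 17557/6000 20023/6000 13709/3600
  5783/1800 19259/6000 20989/6000 14513/3600
  1525/432 25067/7200 27931/7200 1835/432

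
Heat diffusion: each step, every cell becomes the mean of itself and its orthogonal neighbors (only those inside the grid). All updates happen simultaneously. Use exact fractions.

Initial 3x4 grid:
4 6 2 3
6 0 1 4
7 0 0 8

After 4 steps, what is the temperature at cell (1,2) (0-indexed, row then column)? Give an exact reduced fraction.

Step 1: cell (1,2) = 7/5
Step 2: cell (1,2) = 53/20
Step 3: cell (1,2) = 133/50
Step 4: cell (1,2) = 353/120
Full grid after step 4:
  18571/5184 71771/21600 21433/7200 659/216
  608363/172800 44273/14400 353/120 7051/2400
  16951/5184 65471/21600 2237/800 1277/432

Answer: 353/120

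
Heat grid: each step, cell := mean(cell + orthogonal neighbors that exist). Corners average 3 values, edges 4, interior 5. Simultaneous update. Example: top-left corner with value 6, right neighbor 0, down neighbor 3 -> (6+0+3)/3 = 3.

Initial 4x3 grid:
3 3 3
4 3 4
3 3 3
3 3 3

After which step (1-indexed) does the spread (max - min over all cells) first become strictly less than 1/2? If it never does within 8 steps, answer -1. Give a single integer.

Answer: 1

Derivation:
Step 1: max=17/5, min=3, spread=2/5
  -> spread < 1/2 first at step 1
Step 2: max=397/120, min=3, spread=37/120
Step 3: max=3517/1080, min=221/72, spread=101/540
Step 4: max=87551/27000, min=13891/4500, spread=841/5400
Step 5: max=196129/60750, min=504299/162000, spread=11227/97200
Step 6: max=313134341/97200000, min=25289543/8100000, spread=386393/3888000
Step 7: max=2809299481/874800000, min=1523441437/486000000, spread=41940559/546750000
Step 8: max=1122136076621/349920000000, min=91564281083/29160000000, spread=186917629/2799360000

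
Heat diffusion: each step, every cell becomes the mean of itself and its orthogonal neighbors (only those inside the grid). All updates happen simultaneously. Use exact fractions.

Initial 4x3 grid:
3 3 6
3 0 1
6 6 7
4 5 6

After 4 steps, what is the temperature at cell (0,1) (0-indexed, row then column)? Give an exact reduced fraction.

Step 1: cell (0,1) = 3
Step 2: cell (0,1) = 179/60
Step 3: cell (0,1) = 11377/3600
Step 4: cell (0,1) = 708203/216000
Full grid after step 4:
  70513/21600 708203/216000 110407/32400
  260861/72000 665429/180000 410479/108000
  103067/24000 175587/40000 53971/12000
  22759/4800 1408189/288000 212981/43200

Answer: 708203/216000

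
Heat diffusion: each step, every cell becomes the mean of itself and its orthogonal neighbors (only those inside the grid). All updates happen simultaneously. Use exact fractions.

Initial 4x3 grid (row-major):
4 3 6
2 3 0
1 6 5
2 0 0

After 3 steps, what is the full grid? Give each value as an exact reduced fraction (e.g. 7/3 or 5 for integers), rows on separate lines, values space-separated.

Answer: 2191/720 977/300 259/80
6841/2400 2959/1000 7441/2400
5791/2400 7667/3000 18973/7200
295/144 7769/3600 977/432

Derivation:
After step 1:
  3 4 3
  5/2 14/5 7/2
  11/4 3 11/4
  1 2 5/3
After step 2:
  19/6 16/5 7/2
  221/80 79/25 241/80
  37/16 133/50 131/48
  23/12 23/12 77/36
After step 3:
  2191/720 977/300 259/80
  6841/2400 2959/1000 7441/2400
  5791/2400 7667/3000 18973/7200
  295/144 7769/3600 977/432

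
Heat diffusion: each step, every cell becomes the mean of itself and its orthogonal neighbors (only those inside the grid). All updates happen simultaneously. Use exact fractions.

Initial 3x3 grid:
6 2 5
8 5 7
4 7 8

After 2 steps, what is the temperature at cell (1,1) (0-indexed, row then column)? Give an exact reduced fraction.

Answer: 283/50

Derivation:
Step 1: cell (1,1) = 29/5
Step 2: cell (1,1) = 283/50
Full grid after step 2:
  187/36 203/40 185/36
  1393/240 283/50 481/80
  217/36 191/30 235/36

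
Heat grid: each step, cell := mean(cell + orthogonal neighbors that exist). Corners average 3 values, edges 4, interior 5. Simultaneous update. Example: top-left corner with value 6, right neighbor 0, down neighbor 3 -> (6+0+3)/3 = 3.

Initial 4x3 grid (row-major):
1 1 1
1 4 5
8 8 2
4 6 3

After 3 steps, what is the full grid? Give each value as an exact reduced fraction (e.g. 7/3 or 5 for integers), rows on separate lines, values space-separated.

After step 1:
  1 7/4 7/3
  7/2 19/5 3
  21/4 28/5 9/2
  6 21/4 11/3
After step 2:
  25/12 533/240 85/36
  271/80 353/100 409/120
  407/80 122/25 503/120
  11/2 1231/240 161/36
After step 3:
  923/360 36703/14400 5753/2160
  8453/2400 1307/375 6071/1800
  3771/800 13691/3000 15257/3600
  943/180 71933/14400 9931/2160

Answer: 923/360 36703/14400 5753/2160
8453/2400 1307/375 6071/1800
3771/800 13691/3000 15257/3600
943/180 71933/14400 9931/2160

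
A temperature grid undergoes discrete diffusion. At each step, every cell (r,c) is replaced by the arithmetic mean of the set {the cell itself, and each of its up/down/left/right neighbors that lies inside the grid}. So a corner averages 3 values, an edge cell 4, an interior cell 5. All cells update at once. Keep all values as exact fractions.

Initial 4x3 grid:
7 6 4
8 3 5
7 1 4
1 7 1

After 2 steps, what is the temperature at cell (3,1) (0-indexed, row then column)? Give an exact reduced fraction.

Answer: 159/40

Derivation:
Step 1: cell (3,1) = 5/2
Step 2: cell (3,1) = 159/40
Full grid after step 2:
  73/12 27/5 14/3
  221/40 97/20 327/80
  199/40 37/10 303/80
  47/12 159/40 37/12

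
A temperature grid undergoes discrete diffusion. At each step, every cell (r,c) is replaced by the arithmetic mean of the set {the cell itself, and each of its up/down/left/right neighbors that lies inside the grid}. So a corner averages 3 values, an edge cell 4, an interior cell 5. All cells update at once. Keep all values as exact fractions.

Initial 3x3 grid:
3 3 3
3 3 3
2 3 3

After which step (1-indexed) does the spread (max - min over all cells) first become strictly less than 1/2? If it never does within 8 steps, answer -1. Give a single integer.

Answer: 1

Derivation:
Step 1: max=3, min=8/3, spread=1/3
  -> spread < 1/2 first at step 1
Step 2: max=3, min=49/18, spread=5/18
Step 3: max=3, min=607/216, spread=41/216
Step 4: max=1069/360, min=36749/12960, spread=347/2592
Step 5: max=10643/3600, min=2225863/777600, spread=2921/31104
Step 6: max=1270517/432000, min=134139461/46656000, spread=24611/373248
Step 7: max=28503259/9720000, min=8079357967/2799360000, spread=207329/4478976
Step 8: max=1516398401/518400000, min=485854847549/167961600000, spread=1746635/53747712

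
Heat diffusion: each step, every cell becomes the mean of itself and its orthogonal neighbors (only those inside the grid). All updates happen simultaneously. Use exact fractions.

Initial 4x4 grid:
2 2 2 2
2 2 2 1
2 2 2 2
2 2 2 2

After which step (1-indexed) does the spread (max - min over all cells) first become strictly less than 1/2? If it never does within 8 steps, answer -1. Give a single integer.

Answer: 1

Derivation:
Step 1: max=2, min=5/3, spread=1/3
  -> spread < 1/2 first at step 1
Step 2: max=2, min=209/120, spread=31/120
Step 3: max=2, min=1949/1080, spread=211/1080
Step 4: max=2, min=199157/108000, spread=16843/108000
Step 5: max=17921/9000, min=1805357/972000, spread=130111/972000
Step 6: max=1072841/540000, min=54677633/29160000, spread=3255781/29160000
Step 7: max=1068893/540000, min=1649246309/874800000, spread=82360351/874800000
Step 8: max=191893559/97200000, min=49736683109/26244000000, spread=2074577821/26244000000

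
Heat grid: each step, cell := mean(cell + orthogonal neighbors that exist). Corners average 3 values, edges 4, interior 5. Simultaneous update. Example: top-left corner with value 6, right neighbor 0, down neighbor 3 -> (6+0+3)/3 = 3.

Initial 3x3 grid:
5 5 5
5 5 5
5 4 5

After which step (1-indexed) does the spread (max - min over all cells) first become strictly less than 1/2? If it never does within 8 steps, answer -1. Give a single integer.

Answer: 1

Derivation:
Step 1: max=5, min=14/3, spread=1/3
  -> spread < 1/2 first at step 1
Step 2: max=5, min=1133/240, spread=67/240
Step 3: max=993/200, min=10363/2160, spread=1807/10800
Step 4: max=26639/5400, min=4162037/864000, spread=33401/288000
Step 5: max=2656609/540000, min=37650067/7776000, spread=3025513/38880000
Step 6: max=141244051/28800000, min=15087073133/3110400000, spread=53531/995328
Step 7: max=38088883949/7776000000, min=907087074151/186624000000, spread=450953/11943936
Step 8: max=4564591389481/933120000000, min=54478296439397/11197440000000, spread=3799043/143327232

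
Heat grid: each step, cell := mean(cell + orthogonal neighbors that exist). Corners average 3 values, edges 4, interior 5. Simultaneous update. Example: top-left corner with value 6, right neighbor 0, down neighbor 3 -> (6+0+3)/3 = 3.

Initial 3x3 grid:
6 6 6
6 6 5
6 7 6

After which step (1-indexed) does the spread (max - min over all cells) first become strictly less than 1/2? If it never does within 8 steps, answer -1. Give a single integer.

Answer: 2

Derivation:
Step 1: max=19/3, min=17/3, spread=2/3
Step 2: max=223/36, min=209/36, spread=7/18
  -> spread < 1/2 first at step 2
Step 3: max=2653/432, min=2531/432, spread=61/216
Step 4: max=31615/5184, min=30593/5184, spread=511/2592
Step 5: max=377557/62208, min=368939/62208, spread=4309/31104
Step 6: max=4515271/746496, min=4442681/746496, spread=36295/373248
Step 7: max=54053485/8957952, min=53441939/8957952, spread=305773/4478976
Step 8: max=647548495/107495424, min=642396593/107495424, spread=2575951/53747712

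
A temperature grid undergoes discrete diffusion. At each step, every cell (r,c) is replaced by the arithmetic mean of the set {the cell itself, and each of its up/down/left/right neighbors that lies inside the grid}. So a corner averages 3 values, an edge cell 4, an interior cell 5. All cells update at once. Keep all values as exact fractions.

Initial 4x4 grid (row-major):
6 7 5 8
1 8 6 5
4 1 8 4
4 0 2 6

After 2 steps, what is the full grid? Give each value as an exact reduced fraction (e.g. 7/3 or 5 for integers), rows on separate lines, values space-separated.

Answer: 191/36 167/30 127/20 73/12
991/240 529/100 549/100 239/40
847/240 69/20 491/100 197/40
83/36 757/240 279/80 55/12

Derivation:
After step 1:
  14/3 13/2 13/2 6
  19/4 23/5 32/5 23/4
  5/2 21/5 21/5 23/4
  8/3 7/4 4 4
After step 2:
  191/36 167/30 127/20 73/12
  991/240 529/100 549/100 239/40
  847/240 69/20 491/100 197/40
  83/36 757/240 279/80 55/12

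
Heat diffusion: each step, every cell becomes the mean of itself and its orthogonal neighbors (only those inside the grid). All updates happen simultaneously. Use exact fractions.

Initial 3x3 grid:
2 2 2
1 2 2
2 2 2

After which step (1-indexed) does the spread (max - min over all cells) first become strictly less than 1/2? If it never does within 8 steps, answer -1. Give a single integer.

Step 1: max=2, min=5/3, spread=1/3
  -> spread < 1/2 first at step 1
Step 2: max=2, min=413/240, spread=67/240
Step 3: max=393/200, min=3883/2160, spread=1807/10800
Step 4: max=10439/5400, min=1570037/864000, spread=33401/288000
Step 5: max=1036609/540000, min=14322067/7776000, spread=3025513/38880000
Step 6: max=54844051/28800000, min=5755873133/3110400000, spread=53531/995328
Step 7: max=14760883949/7776000000, min=347215074151/186624000000, spread=450953/11943936
Step 8: max=1765231389481/933120000000, min=20885976439397/11197440000000, spread=3799043/143327232

Answer: 1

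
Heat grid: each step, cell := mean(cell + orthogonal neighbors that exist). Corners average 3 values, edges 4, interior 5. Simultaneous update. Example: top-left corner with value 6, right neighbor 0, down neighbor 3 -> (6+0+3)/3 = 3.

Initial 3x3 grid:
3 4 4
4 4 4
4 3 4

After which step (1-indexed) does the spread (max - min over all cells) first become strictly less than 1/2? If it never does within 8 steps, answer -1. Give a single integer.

Answer: 1

Derivation:
Step 1: max=4, min=11/3, spread=1/3
  -> spread < 1/2 first at step 1
Step 2: max=47/12, min=893/240, spread=47/240
Step 3: max=309/80, min=4019/1080, spread=61/432
Step 4: max=165967/43200, min=242563/64800, spread=511/5184
Step 5: max=9908149/2592000, min=14592911/3888000, spread=4309/62208
Step 6: max=197661901/51840000, min=878136367/233280000, spread=36295/746496
Step 7: max=35503950941/9331200000, min=52778156099/13996800000, spread=305773/8957952
Step 8: max=2127506070527/559872000000, min=3171134488603/839808000000, spread=2575951/107495424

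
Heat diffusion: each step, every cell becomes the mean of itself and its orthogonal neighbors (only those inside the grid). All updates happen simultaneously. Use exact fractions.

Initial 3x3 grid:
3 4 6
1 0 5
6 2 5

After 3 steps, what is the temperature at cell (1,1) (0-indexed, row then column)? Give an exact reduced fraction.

Step 1: cell (1,1) = 12/5
Step 2: cell (1,1) = 77/25
Step 3: cell (1,1) = 4819/1500
Full grid after step 3:
  6319/2160 47873/14400 901/240
  20599/7200 4819/1500 4429/1200
  2093/720 15491/4800 287/80

Answer: 4819/1500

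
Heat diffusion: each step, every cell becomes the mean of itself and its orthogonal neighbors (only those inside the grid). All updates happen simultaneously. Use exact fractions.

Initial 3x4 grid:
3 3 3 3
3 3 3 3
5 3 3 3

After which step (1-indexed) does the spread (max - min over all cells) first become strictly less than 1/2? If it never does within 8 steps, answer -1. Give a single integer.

Answer: 3

Derivation:
Step 1: max=11/3, min=3, spread=2/3
Step 2: max=32/9, min=3, spread=5/9
Step 3: max=365/108, min=3, spread=41/108
  -> spread < 1/2 first at step 3
Step 4: max=43097/12960, min=3, spread=4217/12960
Step 5: max=2541949/777600, min=10879/3600, spread=38417/155520
Step 6: max=151168211/46656000, min=218597/72000, spread=1903471/9331200
Step 7: max=8999069089/2799360000, min=6595759/2160000, spread=18038617/111974400
Step 8: max=537152982851/167961600000, min=596126759/194400000, spread=883978523/6718464000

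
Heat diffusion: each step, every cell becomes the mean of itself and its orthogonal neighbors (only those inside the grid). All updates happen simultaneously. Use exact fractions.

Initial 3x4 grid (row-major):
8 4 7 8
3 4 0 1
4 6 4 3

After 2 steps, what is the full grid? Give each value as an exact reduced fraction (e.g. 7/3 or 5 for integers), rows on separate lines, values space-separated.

After step 1:
  5 23/4 19/4 16/3
  19/4 17/5 16/5 3
  13/3 9/2 13/4 8/3
After step 2:
  31/6 189/40 571/120 157/36
  1049/240 108/25 88/25 71/20
  163/36 929/240 817/240 107/36

Answer: 31/6 189/40 571/120 157/36
1049/240 108/25 88/25 71/20
163/36 929/240 817/240 107/36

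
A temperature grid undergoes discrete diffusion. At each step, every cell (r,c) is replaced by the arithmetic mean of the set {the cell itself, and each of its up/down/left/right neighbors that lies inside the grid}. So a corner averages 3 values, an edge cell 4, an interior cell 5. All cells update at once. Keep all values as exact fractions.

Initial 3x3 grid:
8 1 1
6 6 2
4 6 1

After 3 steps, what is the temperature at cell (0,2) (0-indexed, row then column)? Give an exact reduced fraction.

Step 1: cell (0,2) = 4/3
Step 2: cell (0,2) = 47/18
Step 3: cell (0,2) = 3241/1080
Full grid after step 3:
  413/90 13891/3600 3241/1080
  8783/1800 23893/6000 23057/7200
  10457/2160 60589/14400 2449/720

Answer: 3241/1080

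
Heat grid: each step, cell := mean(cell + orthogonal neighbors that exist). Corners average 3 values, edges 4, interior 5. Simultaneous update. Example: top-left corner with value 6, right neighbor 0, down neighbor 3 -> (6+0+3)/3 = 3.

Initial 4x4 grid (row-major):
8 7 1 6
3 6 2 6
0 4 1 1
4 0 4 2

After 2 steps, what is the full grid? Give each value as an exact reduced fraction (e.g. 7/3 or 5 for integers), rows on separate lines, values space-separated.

Answer: 21/4 199/40 511/120 145/36
87/20 391/100 71/20 827/240
79/30 59/20 241/100 659/240
85/36 497/240 569/240 79/36

Derivation:
After step 1:
  6 11/2 4 13/3
  17/4 22/5 16/5 15/4
  11/4 11/5 12/5 5/2
  4/3 3 7/4 7/3
After step 2:
  21/4 199/40 511/120 145/36
  87/20 391/100 71/20 827/240
  79/30 59/20 241/100 659/240
  85/36 497/240 569/240 79/36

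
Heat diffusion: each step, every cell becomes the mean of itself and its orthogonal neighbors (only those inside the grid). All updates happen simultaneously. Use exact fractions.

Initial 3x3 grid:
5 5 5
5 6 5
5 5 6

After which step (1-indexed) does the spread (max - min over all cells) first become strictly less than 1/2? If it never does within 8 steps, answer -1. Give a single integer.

Answer: 2

Derivation:
Step 1: max=11/2, min=5, spread=1/2
Step 2: max=49/9, min=409/80, spread=239/720
  -> spread < 1/2 first at step 2
Step 3: max=38327/7200, min=1847/360, spread=1387/7200
Step 4: max=172441/32400, min=112069/21600, spread=347/2592
Step 5: max=10274477/1944000, min=6727943/1296000, spread=2921/31104
Step 6: max=615626269/116640000, min=405290221/77760000, spread=24611/373248
Step 7: max=36843687593/6998400000, min=24346490687/4665600000, spread=207329/4478976
Step 8: max=2208364475521/419904000000, min=1463145926389/279936000000, spread=1746635/53747712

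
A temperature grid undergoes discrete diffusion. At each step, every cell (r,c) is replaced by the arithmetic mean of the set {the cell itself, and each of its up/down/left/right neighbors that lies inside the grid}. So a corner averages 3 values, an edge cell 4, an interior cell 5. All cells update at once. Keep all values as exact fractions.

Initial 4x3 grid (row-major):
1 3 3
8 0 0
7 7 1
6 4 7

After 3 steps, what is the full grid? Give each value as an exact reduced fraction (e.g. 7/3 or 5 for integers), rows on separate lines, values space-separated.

Answer: 859/240 12601/4800 841/360
2377/600 3547/1000 6083/2400
18737/3600 24937/6000 9083/2400
2917/540 4613/900 1007/240

Derivation:
After step 1:
  4 7/4 2
  4 18/5 1
  7 19/5 15/4
  17/3 6 4
After step 2:
  13/4 227/80 19/12
  93/20 283/100 207/80
  307/60 483/100 251/80
  56/9 73/15 55/12
After step 3:
  859/240 12601/4800 841/360
  2377/600 3547/1000 6083/2400
  18737/3600 24937/6000 9083/2400
  2917/540 4613/900 1007/240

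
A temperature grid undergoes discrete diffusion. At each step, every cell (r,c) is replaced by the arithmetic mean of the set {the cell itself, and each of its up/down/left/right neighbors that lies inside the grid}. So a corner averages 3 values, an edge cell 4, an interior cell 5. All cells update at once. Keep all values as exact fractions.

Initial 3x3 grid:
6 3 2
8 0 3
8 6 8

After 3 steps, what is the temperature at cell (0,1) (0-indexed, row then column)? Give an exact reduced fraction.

Step 1: cell (0,1) = 11/4
Step 2: cell (0,1) = 181/48
Step 3: cell (0,1) = 11159/2880
Full grid after step 3:
  2021/432 11159/2880 95/27
  823/160 1387/300 11369/2880
  625/108 2489/480 2063/432

Answer: 11159/2880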